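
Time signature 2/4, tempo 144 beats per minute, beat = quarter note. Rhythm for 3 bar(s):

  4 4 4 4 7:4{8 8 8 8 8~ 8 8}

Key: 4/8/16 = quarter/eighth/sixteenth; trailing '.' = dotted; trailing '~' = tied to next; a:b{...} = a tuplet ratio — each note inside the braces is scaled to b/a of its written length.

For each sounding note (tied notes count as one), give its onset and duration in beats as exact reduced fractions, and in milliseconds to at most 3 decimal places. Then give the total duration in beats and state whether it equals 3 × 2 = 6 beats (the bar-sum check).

1) 0.0ms=0b +416.667ms=1b
2) 416.667ms=1b +416.667ms=1b
3) 833.333ms=2b +416.667ms=1b
4) 1250.0ms=3b +416.667ms=1b
5) 1666.667ms=4b +119.048ms=2/7b
6) 1785.714ms=30/7b +119.048ms=2/7b
7) 1904.762ms=32/7b +119.048ms=2/7b
8) 2023.81ms=34/7b +119.048ms=2/7b
9) 2142.857ms=36/7b +238.095ms=4/7b
10) 2380.952ms=40/7b +119.048ms=2/7b
Σ=6b of 6 (144bpm 2/4) — PASS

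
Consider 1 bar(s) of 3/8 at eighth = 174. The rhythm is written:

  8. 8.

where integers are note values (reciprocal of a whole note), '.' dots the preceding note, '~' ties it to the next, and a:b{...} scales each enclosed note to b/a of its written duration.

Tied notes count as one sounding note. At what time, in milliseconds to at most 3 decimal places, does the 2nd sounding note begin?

1. 0.0ms @ 0 + 517.241ms (3/2)
2. 517.241ms @ 3/2 + 517.241ms (3/2)

note 2 onset = 3/2b = 517.241ms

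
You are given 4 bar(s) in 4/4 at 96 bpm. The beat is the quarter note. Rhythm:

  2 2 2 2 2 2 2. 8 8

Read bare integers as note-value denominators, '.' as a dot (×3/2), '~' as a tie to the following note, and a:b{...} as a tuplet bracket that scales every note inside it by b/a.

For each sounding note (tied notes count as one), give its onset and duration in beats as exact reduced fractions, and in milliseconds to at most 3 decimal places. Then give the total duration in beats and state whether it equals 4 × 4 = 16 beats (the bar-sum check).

1) 0.0ms=0b +1250.0ms=2b
2) 1250.0ms=2b +1250.0ms=2b
3) 2500.0ms=4b +1250.0ms=2b
4) 3750.0ms=6b +1250.0ms=2b
5) 5000.0ms=8b +1250.0ms=2b
6) 6250.0ms=10b +1250.0ms=2b
7) 7500.0ms=12b +1875.0ms=3b
8) 9375.0ms=15b +312.5ms=1/2b
9) 9687.5ms=31/2b +312.5ms=1/2b
Σ=16b of 16 (96bpm 4/4) — PASS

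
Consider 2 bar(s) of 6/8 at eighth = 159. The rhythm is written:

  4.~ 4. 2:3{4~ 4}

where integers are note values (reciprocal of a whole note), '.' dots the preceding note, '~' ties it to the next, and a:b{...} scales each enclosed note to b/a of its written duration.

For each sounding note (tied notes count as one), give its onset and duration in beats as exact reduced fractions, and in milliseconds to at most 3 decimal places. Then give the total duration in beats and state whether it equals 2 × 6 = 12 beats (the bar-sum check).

1) 0.0ms=0b +2264.151ms=6b
2) 2264.151ms=6b +2264.151ms=6b
Σ=12b of 12 (159bpm 6/8) — PASS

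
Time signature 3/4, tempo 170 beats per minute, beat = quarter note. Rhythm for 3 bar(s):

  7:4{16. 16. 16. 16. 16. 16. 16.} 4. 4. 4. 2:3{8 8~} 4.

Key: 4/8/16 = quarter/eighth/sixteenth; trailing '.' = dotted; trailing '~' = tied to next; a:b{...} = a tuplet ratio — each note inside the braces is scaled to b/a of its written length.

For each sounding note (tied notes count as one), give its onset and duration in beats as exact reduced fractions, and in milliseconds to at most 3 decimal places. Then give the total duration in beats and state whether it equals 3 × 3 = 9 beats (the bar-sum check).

1) 0.0ms=0b +75.63ms=3/14b
2) 75.63ms=3/14b +75.63ms=3/14b
3) 151.261ms=3/7b +75.63ms=3/14b
4) 226.891ms=9/14b +75.63ms=3/14b
5) 302.521ms=6/7b +75.63ms=3/14b
6) 378.151ms=15/14b +75.63ms=3/14b
7) 453.782ms=9/7b +75.63ms=3/14b
8) 529.412ms=3/2b +529.412ms=3/2b
9) 1058.824ms=3b +529.412ms=3/2b
10) 1588.235ms=9/2b +529.412ms=3/2b
11) 2117.647ms=6b +264.706ms=3/4b
12) 2382.353ms=27/4b +794.118ms=9/4b
Σ=9b of 9 (170bpm 3/4) — PASS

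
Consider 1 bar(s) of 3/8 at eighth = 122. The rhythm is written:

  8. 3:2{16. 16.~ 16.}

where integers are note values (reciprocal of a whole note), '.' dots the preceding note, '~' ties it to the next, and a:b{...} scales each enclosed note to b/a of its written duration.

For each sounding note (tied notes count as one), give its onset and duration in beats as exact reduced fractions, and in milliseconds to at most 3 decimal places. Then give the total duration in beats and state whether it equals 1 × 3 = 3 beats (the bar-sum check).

1) 0.0ms=0b +737.705ms=3/2b
2) 737.705ms=3/2b +245.902ms=1/2b
3) 983.607ms=2b +491.803ms=1b
Σ=3b of 3 (122bpm 3/8) — PASS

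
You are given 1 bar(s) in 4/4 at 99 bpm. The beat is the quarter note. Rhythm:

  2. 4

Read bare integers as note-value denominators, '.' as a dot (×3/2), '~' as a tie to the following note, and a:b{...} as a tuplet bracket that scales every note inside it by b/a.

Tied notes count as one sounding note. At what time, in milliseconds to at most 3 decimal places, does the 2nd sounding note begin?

1. 0.0ms @ 0 + 1818.182ms (3)
2. 1818.182ms @ 3 + 606.061ms (1)

note 2 onset = 3b = 1818.182ms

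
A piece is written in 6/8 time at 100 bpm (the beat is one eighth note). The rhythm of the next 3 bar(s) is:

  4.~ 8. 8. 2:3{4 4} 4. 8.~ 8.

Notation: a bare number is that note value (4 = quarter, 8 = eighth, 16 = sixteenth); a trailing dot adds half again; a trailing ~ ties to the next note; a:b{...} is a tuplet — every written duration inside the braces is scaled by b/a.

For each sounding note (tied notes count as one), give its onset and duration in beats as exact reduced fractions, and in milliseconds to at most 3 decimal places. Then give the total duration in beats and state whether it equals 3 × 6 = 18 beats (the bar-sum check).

1) 0.0ms=0b +2700.0ms=9/2b
2) 2700.0ms=9/2b +900.0ms=3/2b
3) 3600.0ms=6b +1800.0ms=3b
4) 5400.0ms=9b +1800.0ms=3b
5) 7200.0ms=12b +1800.0ms=3b
6) 9000.0ms=15b +1800.0ms=3b
Σ=18b of 18 (100bpm 6/8) — PASS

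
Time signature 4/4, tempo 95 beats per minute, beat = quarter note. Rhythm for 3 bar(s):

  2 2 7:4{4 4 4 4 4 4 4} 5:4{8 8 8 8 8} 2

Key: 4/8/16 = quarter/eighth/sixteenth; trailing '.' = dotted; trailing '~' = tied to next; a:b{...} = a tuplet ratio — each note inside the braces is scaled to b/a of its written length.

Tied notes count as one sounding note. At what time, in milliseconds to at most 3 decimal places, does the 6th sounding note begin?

1. 0.0ms @ 0 + 1263.158ms (2)
2. 1263.158ms @ 2 + 1263.158ms (2)
3. 2526.316ms @ 4 + 360.902ms (4/7)
4. 2887.218ms @ 32/7 + 360.902ms (4/7)
5. 3248.12ms @ 36/7 + 360.902ms (4/7)
6. 3609.023ms @ 40/7 + 360.902ms (4/7)
7. 3969.925ms @ 44/7 + 360.902ms (4/7)
8. 4330.827ms @ 48/7 + 360.902ms (4/7)
9. 4691.729ms @ 52/7 + 360.902ms (4/7)
10. 5052.632ms @ 8 + 252.632ms (2/5)
11. 5305.263ms @ 42/5 + 252.632ms (2/5)
12. 5557.895ms @ 44/5 + 252.632ms (2/5)
13. 5810.526ms @ 46/5 + 252.632ms (2/5)
14. 6063.158ms @ 48/5 + 252.632ms (2/5)
15. 6315.789ms @ 10 + 1263.158ms (2)

note 6 onset = 40/7b = 3609.023ms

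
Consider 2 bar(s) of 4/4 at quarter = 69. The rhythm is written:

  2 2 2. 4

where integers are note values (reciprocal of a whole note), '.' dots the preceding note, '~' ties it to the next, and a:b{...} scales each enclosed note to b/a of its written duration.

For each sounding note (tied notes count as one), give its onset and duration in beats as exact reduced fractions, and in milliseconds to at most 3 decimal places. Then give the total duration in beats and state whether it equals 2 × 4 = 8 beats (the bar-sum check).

1) 0.0ms=0b +1739.13ms=2b
2) 1739.13ms=2b +1739.13ms=2b
3) 3478.261ms=4b +2608.696ms=3b
4) 6086.957ms=7b +869.565ms=1b
Σ=8b of 8 (69bpm 4/4) — PASS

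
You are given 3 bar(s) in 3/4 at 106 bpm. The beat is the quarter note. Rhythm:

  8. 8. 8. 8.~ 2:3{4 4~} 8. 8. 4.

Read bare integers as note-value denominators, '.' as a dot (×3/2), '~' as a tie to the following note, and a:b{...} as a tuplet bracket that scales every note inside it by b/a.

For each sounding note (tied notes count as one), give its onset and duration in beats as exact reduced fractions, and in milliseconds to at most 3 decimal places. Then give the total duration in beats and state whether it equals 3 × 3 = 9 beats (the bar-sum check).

1) 0.0ms=0b +424.528ms=3/4b
2) 424.528ms=3/4b +424.528ms=3/4b
3) 849.057ms=3/2b +424.528ms=3/4b
4) 1273.585ms=9/4b +1273.585ms=9/4b
5) 2547.17ms=9/2b +1273.585ms=9/4b
6) 3820.755ms=27/4b +424.528ms=3/4b
7) 4245.283ms=15/2b +849.057ms=3/2b
Σ=9b of 9 (106bpm 3/4) — PASS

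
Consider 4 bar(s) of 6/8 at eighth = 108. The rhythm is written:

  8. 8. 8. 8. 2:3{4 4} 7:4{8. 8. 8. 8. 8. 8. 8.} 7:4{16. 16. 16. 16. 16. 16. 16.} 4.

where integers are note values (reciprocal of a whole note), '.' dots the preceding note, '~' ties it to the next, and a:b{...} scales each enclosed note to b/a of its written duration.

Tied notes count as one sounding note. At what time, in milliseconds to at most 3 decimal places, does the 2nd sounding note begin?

1. 0.0ms @ 0 + 833.333ms (3/2)
2. 833.333ms @ 3/2 + 833.333ms (3/2)
3. 1666.667ms @ 3 + 833.333ms (3/2)
4. 2500.0ms @ 9/2 + 833.333ms (3/2)
5. 3333.333ms @ 6 + 1666.667ms (3)
6. 5000.0ms @ 9 + 1666.667ms (3)
7. 6666.667ms @ 12 + 476.19ms (6/7)
8. 7142.857ms @ 90/7 + 476.19ms (6/7)
9. 7619.048ms @ 96/7 + 476.19ms (6/7)
10. 8095.238ms @ 102/7 + 476.19ms (6/7)
11. 8571.429ms @ 108/7 + 476.19ms (6/7)
12. 9047.619ms @ 114/7 + 476.19ms (6/7)
13. 9523.81ms @ 120/7 + 476.19ms (6/7)
14. 10000.0ms @ 18 + 238.095ms (3/7)
15. 10238.095ms @ 129/7 + 238.095ms (3/7)
16. 10476.19ms @ 132/7 + 238.095ms (3/7)
17. 10714.286ms @ 135/7 + 238.095ms (3/7)
18. 10952.381ms @ 138/7 + 238.095ms (3/7)
19. 11190.476ms @ 141/7 + 238.095ms (3/7)
20. 11428.571ms @ 144/7 + 238.095ms (3/7)
21. 11666.667ms @ 21 + 1666.667ms (3)

note 2 onset = 3/2b = 833.333ms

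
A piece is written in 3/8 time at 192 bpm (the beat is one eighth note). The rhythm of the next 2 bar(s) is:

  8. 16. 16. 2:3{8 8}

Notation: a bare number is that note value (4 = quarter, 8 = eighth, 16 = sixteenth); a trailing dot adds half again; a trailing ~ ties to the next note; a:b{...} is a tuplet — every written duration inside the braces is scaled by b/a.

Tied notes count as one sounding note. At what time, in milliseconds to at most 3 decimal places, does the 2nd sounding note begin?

note 2 onset = 3/2b = 468.75ms

1. 0.0ms @ 0 + 468.75ms (3/2)
2. 468.75ms @ 3/2 + 234.375ms (3/4)
3. 703.125ms @ 9/4 + 234.375ms (3/4)
4. 937.5ms @ 3 + 468.75ms (3/2)
5. 1406.25ms @ 9/2 + 468.75ms (3/2)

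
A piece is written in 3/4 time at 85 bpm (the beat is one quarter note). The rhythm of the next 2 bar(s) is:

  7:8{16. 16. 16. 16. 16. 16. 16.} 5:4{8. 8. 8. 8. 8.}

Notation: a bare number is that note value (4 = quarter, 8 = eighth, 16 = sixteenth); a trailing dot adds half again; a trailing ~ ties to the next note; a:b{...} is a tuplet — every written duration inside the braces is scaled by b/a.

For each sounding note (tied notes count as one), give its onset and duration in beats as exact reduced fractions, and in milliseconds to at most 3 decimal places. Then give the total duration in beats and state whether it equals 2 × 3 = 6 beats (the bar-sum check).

1) 0.0ms=0b +302.521ms=3/7b
2) 302.521ms=3/7b +302.521ms=3/7b
3) 605.042ms=6/7b +302.521ms=3/7b
4) 907.563ms=9/7b +302.521ms=3/7b
5) 1210.084ms=12/7b +302.521ms=3/7b
6) 1512.605ms=15/7b +302.521ms=3/7b
7) 1815.126ms=18/7b +302.521ms=3/7b
8) 2117.647ms=3b +423.529ms=3/5b
9) 2541.176ms=18/5b +423.529ms=3/5b
10) 2964.706ms=21/5b +423.529ms=3/5b
11) 3388.235ms=24/5b +423.529ms=3/5b
12) 3811.765ms=27/5b +423.529ms=3/5b
Σ=6b of 6 (85bpm 3/4) — PASS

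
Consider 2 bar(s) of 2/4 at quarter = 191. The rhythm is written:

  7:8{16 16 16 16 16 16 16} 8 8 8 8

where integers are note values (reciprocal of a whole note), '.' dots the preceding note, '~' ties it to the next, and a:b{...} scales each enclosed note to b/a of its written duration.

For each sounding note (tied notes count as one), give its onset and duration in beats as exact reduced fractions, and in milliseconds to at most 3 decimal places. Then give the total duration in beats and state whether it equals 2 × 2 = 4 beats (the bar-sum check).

1) 0.0ms=0b +89.753ms=2/7b
2) 89.753ms=2/7b +89.753ms=2/7b
3) 179.506ms=4/7b +89.753ms=2/7b
4) 269.26ms=6/7b +89.753ms=2/7b
5) 359.013ms=8/7b +89.753ms=2/7b
6) 448.766ms=10/7b +89.753ms=2/7b
7) 538.519ms=12/7b +89.753ms=2/7b
8) 628.272ms=2b +157.068ms=1/2b
9) 785.34ms=5/2b +157.068ms=1/2b
10) 942.408ms=3b +157.068ms=1/2b
11) 1099.476ms=7/2b +157.068ms=1/2b
Σ=4b of 4 (191bpm 2/4) — PASS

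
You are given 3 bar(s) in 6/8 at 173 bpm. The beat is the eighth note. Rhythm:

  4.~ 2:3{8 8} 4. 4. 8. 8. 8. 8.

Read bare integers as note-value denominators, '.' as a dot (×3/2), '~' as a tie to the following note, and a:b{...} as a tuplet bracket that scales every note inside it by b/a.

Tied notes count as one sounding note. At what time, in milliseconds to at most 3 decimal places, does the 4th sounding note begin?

1. 0.0ms @ 0 + 1560.694ms (9/2)
2. 1560.694ms @ 9/2 + 520.231ms (3/2)
3. 2080.925ms @ 6 + 1040.462ms (3)
4. 3121.387ms @ 9 + 1040.462ms (3)
5. 4161.85ms @ 12 + 520.231ms (3/2)
6. 4682.081ms @ 27/2 + 520.231ms (3/2)
7. 5202.312ms @ 15 + 520.231ms (3/2)
8. 5722.543ms @ 33/2 + 520.231ms (3/2)

note 4 onset = 9b = 3121.387ms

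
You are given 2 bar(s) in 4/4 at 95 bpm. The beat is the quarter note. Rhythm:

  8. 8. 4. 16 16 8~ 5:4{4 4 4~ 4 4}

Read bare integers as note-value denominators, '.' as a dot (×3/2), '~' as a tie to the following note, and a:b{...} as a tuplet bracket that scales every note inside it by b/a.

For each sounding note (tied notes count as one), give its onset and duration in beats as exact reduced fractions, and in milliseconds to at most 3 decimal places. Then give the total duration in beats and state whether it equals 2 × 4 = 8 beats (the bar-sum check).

1) 0.0ms=0b +473.684ms=3/4b
2) 473.684ms=3/4b +473.684ms=3/4b
3) 947.368ms=3/2b +947.368ms=3/2b
4) 1894.737ms=3b +157.895ms=1/4b
5) 2052.632ms=13/4b +157.895ms=1/4b
6) 2210.526ms=7/2b +821.053ms=13/10b
7) 3031.579ms=24/5b +505.263ms=4/5b
8) 3536.842ms=28/5b +1010.526ms=8/5b
9) 4547.368ms=36/5b +505.263ms=4/5b
Σ=8b of 8 (95bpm 4/4) — PASS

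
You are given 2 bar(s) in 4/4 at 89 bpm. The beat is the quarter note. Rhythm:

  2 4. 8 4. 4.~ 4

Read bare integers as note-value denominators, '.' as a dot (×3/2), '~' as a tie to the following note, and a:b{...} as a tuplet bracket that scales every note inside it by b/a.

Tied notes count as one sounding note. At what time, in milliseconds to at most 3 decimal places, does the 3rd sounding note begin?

note 3 onset = 7/2b = 2359.551ms

1. 0.0ms @ 0 + 1348.315ms (2)
2. 1348.315ms @ 2 + 1011.236ms (3/2)
3. 2359.551ms @ 7/2 + 337.079ms (1/2)
4. 2696.629ms @ 4 + 1011.236ms (3/2)
5. 3707.865ms @ 11/2 + 1685.393ms (5/2)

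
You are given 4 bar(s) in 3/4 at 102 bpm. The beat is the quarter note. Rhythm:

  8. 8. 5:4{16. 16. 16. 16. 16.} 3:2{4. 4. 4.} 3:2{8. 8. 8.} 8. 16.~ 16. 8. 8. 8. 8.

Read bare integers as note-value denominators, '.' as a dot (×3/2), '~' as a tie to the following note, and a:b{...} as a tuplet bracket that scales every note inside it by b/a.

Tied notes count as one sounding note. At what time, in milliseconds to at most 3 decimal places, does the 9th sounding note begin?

note 9 onset = 4b = 2352.941ms

1. 0.0ms @ 0 + 441.176ms (3/4)
2. 441.176ms @ 3/4 + 441.176ms (3/4)
3. 882.353ms @ 3/2 + 176.471ms (3/10)
4. 1058.824ms @ 9/5 + 176.471ms (3/10)
5. 1235.294ms @ 21/10 + 176.471ms (3/10)
6. 1411.765ms @ 12/5 + 176.471ms (3/10)
7. 1588.235ms @ 27/10 + 176.471ms (3/10)
8. 1764.706ms @ 3 + 588.235ms (1)
9. 2352.941ms @ 4 + 588.235ms (1)
10. 2941.176ms @ 5 + 588.235ms (1)
11. 3529.412ms @ 6 + 294.118ms (1/2)
12. 3823.529ms @ 13/2 + 294.118ms (1/2)
13. 4117.647ms @ 7 + 294.118ms (1/2)
14. 4411.765ms @ 15/2 + 441.176ms (3/4)
15. 4852.941ms @ 33/4 + 441.176ms (3/4)
16. 5294.118ms @ 9 + 441.176ms (3/4)
17. 5735.294ms @ 39/4 + 441.176ms (3/4)
18. 6176.471ms @ 21/2 + 441.176ms (3/4)
19. 6617.647ms @ 45/4 + 441.176ms (3/4)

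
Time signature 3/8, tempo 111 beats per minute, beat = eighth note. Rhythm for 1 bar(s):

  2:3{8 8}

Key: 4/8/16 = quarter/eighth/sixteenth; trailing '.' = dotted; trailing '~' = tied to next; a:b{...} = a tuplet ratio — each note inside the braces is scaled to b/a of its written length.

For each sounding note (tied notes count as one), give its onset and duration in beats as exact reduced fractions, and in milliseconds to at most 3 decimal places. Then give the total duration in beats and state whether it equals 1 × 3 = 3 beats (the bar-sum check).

1) 0.0ms=0b +810.811ms=3/2b
2) 810.811ms=3/2b +810.811ms=3/2b
Σ=3b of 3 (111bpm 3/8) — PASS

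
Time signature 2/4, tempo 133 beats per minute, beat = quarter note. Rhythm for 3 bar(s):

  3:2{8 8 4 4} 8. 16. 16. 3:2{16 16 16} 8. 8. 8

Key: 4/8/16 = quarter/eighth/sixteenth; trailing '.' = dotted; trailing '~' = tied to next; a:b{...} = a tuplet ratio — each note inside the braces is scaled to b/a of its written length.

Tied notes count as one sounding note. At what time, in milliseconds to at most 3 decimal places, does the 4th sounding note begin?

note 4 onset = 4/3b = 601.504ms

1. 0.0ms @ 0 + 150.376ms (1/3)
2. 150.376ms @ 1/3 + 150.376ms (1/3)
3. 300.752ms @ 2/3 + 300.752ms (2/3)
4. 601.504ms @ 4/3 + 300.752ms (2/3)
5. 902.256ms @ 2 + 338.346ms (3/4)
6. 1240.602ms @ 11/4 + 169.173ms (3/8)
7. 1409.774ms @ 25/8 + 169.173ms (3/8)
8. 1578.947ms @ 7/2 + 75.188ms (1/6)
9. 1654.135ms @ 11/3 + 75.188ms (1/6)
10. 1729.323ms @ 23/6 + 75.188ms (1/6)
11. 1804.511ms @ 4 + 338.346ms (3/4)
12. 2142.857ms @ 19/4 + 338.346ms (3/4)
13. 2481.203ms @ 11/2 + 225.564ms (1/2)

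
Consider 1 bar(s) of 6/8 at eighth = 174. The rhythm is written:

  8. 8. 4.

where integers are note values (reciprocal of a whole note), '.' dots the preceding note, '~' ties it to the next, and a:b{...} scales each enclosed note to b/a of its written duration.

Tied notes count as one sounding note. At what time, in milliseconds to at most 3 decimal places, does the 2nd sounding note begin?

1. 0.0ms @ 0 + 517.241ms (3/2)
2. 517.241ms @ 3/2 + 517.241ms (3/2)
3. 1034.483ms @ 3 + 1034.483ms (3)

note 2 onset = 3/2b = 517.241ms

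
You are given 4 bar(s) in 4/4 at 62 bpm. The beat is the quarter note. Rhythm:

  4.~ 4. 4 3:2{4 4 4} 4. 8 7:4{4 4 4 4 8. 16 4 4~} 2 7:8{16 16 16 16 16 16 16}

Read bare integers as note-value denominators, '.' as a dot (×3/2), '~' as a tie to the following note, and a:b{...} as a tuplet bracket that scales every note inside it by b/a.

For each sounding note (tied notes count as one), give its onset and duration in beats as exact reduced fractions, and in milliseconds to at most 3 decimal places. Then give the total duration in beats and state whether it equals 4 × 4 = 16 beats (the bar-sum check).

1) 0.0ms=0b +2903.226ms=3b
2) 2903.226ms=3b +967.742ms=1b
3) 3870.968ms=4b +645.161ms=2/3b
4) 4516.129ms=14/3b +645.161ms=2/3b
5) 5161.29ms=16/3b +645.161ms=2/3b
6) 5806.452ms=6b +1451.613ms=3/2b
7) 7258.065ms=15/2b +483.871ms=1/2b
8) 7741.935ms=8b +552.995ms=4/7b
9) 8294.931ms=60/7b +552.995ms=4/7b
10) 8847.926ms=64/7b +552.995ms=4/7b
11) 9400.922ms=68/7b +552.995ms=4/7b
12) 9953.917ms=72/7b +414.747ms=3/7b
13) 10368.664ms=75/7b +138.249ms=1/7b
14) 10506.912ms=76/7b +552.995ms=4/7b
15) 11059.908ms=80/7b +2488.479ms=18/7b
16) 13548.387ms=14b +276.498ms=2/7b
17) 13824.885ms=100/7b +276.498ms=2/7b
18) 14101.382ms=102/7b +276.498ms=2/7b
19) 14377.88ms=104/7b +276.498ms=2/7b
20) 14654.378ms=106/7b +276.498ms=2/7b
21) 14930.876ms=108/7b +276.498ms=2/7b
22) 15207.373ms=110/7b +276.498ms=2/7b
Σ=16b of 16 (62bpm 4/4) — PASS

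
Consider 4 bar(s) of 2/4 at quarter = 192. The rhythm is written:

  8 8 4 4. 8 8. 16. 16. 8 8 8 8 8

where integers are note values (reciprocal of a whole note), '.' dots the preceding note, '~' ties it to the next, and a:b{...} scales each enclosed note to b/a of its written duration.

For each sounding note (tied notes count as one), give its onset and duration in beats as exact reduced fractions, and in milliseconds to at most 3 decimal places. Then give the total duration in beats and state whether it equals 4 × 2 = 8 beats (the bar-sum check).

1) 0.0ms=0b +156.25ms=1/2b
2) 156.25ms=1/2b +156.25ms=1/2b
3) 312.5ms=1b +312.5ms=1b
4) 625.0ms=2b +468.75ms=3/2b
5) 1093.75ms=7/2b +156.25ms=1/2b
6) 1250.0ms=4b +234.375ms=3/4b
7) 1484.375ms=19/4b +117.188ms=3/8b
8) 1601.562ms=41/8b +117.188ms=3/8b
9) 1718.75ms=11/2b +156.25ms=1/2b
10) 1875.0ms=6b +156.25ms=1/2b
11) 2031.25ms=13/2b +156.25ms=1/2b
12) 2187.5ms=7b +156.25ms=1/2b
13) 2343.75ms=15/2b +156.25ms=1/2b
Σ=8b of 8 (192bpm 2/4) — PASS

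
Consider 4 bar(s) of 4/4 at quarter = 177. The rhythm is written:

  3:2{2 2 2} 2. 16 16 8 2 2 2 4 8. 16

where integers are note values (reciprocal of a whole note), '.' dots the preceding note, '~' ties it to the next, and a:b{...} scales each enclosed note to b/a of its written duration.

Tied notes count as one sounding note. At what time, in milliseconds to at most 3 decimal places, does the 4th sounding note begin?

note 4 onset = 4b = 1355.932ms

1. 0.0ms @ 0 + 451.977ms (4/3)
2. 451.977ms @ 4/3 + 451.977ms (4/3)
3. 903.955ms @ 8/3 + 451.977ms (4/3)
4. 1355.932ms @ 4 + 1016.949ms (3)
5. 2372.881ms @ 7 + 84.746ms (1/4)
6. 2457.627ms @ 29/4 + 84.746ms (1/4)
7. 2542.373ms @ 15/2 + 169.492ms (1/2)
8. 2711.864ms @ 8 + 677.966ms (2)
9. 3389.831ms @ 10 + 677.966ms (2)
10. 4067.797ms @ 12 + 677.966ms (2)
11. 4745.763ms @ 14 + 338.983ms (1)
12. 5084.746ms @ 15 + 254.237ms (3/4)
13. 5338.983ms @ 63/4 + 84.746ms (1/4)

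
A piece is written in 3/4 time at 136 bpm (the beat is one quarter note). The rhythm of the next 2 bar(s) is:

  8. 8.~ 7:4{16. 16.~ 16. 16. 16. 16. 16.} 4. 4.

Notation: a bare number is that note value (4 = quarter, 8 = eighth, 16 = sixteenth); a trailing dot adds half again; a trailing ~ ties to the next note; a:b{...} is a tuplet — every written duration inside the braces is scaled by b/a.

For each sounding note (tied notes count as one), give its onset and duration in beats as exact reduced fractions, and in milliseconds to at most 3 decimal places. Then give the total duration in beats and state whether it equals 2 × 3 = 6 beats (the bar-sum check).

1) 0.0ms=0b +330.882ms=3/4b
2) 330.882ms=3/4b +425.42ms=27/28b
3) 756.303ms=12/7b +189.076ms=3/7b
4) 945.378ms=15/7b +94.538ms=3/14b
5) 1039.916ms=33/14b +94.538ms=3/14b
6) 1134.454ms=18/7b +94.538ms=3/14b
7) 1228.992ms=39/14b +94.538ms=3/14b
8) 1323.529ms=3b +661.765ms=3/2b
9) 1985.294ms=9/2b +661.765ms=3/2b
Σ=6b of 6 (136bpm 3/4) — PASS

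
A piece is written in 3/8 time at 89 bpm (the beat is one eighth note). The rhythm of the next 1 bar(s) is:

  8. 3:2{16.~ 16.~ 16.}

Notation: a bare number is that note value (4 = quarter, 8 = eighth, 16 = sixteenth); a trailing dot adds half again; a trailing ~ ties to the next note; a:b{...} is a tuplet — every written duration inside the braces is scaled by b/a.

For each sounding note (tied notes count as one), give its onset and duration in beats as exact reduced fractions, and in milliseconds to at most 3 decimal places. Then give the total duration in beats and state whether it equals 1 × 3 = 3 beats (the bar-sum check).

1) 0.0ms=0b +1011.236ms=3/2b
2) 1011.236ms=3/2b +1011.236ms=3/2b
Σ=3b of 3 (89bpm 3/8) — PASS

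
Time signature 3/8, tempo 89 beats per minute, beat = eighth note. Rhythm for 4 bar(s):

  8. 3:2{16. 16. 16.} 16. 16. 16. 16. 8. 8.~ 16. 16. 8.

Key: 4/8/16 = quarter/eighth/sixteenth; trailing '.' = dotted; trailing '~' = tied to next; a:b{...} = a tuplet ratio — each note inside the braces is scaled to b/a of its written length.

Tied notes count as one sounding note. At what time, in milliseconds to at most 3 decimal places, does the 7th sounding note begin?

1. 0.0ms @ 0 + 1011.236ms (3/2)
2. 1011.236ms @ 3/2 + 337.079ms (1/2)
3. 1348.315ms @ 2 + 337.079ms (1/2)
4. 1685.393ms @ 5/2 + 337.079ms (1/2)
5. 2022.472ms @ 3 + 505.618ms (3/4)
6. 2528.09ms @ 15/4 + 505.618ms (3/4)
7. 3033.708ms @ 9/2 + 505.618ms (3/4)
8. 3539.326ms @ 21/4 + 505.618ms (3/4)
9. 4044.944ms @ 6 + 1011.236ms (3/2)
10. 5056.18ms @ 15/2 + 1516.854ms (9/4)
11. 6573.034ms @ 39/4 + 505.618ms (3/4)
12. 7078.652ms @ 21/2 + 1011.236ms (3/2)

note 7 onset = 9/2b = 3033.708ms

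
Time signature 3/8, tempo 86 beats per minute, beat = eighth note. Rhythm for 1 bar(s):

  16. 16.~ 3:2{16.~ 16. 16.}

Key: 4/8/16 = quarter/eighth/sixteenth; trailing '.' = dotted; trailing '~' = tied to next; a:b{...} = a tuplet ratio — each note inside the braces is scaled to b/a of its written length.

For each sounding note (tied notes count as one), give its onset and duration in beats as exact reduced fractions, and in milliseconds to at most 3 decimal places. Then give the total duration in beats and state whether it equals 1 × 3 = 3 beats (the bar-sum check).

1) 0.0ms=0b +523.256ms=3/4b
2) 523.256ms=3/4b +1220.93ms=7/4b
3) 1744.186ms=5/2b +348.837ms=1/2b
Σ=3b of 3 (86bpm 3/8) — PASS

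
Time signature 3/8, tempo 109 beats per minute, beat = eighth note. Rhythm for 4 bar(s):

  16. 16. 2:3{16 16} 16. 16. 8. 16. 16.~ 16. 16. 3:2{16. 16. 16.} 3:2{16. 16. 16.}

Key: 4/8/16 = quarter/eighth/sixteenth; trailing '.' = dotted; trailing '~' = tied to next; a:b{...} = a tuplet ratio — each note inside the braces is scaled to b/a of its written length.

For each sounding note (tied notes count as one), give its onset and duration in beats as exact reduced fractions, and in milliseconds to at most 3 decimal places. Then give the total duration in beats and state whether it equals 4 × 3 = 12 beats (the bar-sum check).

1) 0.0ms=0b +412.844ms=3/4b
2) 412.844ms=3/4b +412.844ms=3/4b
3) 825.688ms=3/2b +412.844ms=3/4b
4) 1238.532ms=9/4b +412.844ms=3/4b
5) 1651.376ms=3b +412.844ms=3/4b
6) 2064.22ms=15/4b +412.844ms=3/4b
7) 2477.064ms=9/2b +825.688ms=3/2b
8) 3302.752ms=6b +412.844ms=3/4b
9) 3715.596ms=27/4b +825.688ms=3/2b
10) 4541.284ms=33/4b +412.844ms=3/4b
11) 4954.128ms=9b +275.229ms=1/2b
12) 5229.358ms=19/2b +275.229ms=1/2b
13) 5504.587ms=10b +275.229ms=1/2b
14) 5779.817ms=21/2b +275.229ms=1/2b
15) 6055.046ms=11b +275.229ms=1/2b
16) 6330.275ms=23/2b +275.229ms=1/2b
Σ=12b of 12 (109bpm 3/8) — PASS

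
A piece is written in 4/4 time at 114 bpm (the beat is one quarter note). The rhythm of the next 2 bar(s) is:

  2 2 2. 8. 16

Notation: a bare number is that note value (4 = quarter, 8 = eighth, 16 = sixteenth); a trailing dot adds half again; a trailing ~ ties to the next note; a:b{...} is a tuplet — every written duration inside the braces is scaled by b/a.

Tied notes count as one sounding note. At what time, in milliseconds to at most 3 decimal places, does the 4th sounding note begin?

note 4 onset = 7b = 3684.211ms

1. 0.0ms @ 0 + 1052.632ms (2)
2. 1052.632ms @ 2 + 1052.632ms (2)
3. 2105.263ms @ 4 + 1578.947ms (3)
4. 3684.211ms @ 7 + 394.737ms (3/4)
5. 4078.947ms @ 31/4 + 131.579ms (1/4)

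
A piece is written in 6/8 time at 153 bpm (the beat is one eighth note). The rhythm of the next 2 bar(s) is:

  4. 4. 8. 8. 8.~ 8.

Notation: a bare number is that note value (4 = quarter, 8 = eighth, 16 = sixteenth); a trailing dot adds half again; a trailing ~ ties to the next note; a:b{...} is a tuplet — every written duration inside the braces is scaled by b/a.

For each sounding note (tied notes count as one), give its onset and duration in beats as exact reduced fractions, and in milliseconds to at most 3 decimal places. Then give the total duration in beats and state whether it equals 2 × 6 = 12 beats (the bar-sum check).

1) 0.0ms=0b +1176.471ms=3b
2) 1176.471ms=3b +1176.471ms=3b
3) 2352.941ms=6b +588.235ms=3/2b
4) 2941.176ms=15/2b +588.235ms=3/2b
5) 3529.412ms=9b +1176.471ms=3b
Σ=12b of 12 (153bpm 6/8) — PASS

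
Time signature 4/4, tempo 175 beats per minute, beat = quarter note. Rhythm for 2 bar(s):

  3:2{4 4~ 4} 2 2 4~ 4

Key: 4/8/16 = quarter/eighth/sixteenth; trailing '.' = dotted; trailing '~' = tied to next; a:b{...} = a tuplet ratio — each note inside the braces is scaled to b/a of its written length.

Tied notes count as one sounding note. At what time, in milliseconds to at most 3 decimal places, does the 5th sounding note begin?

note 5 onset = 6b = 2057.143ms

1. 0.0ms @ 0 + 228.571ms (2/3)
2. 228.571ms @ 2/3 + 457.143ms (4/3)
3. 685.714ms @ 2 + 685.714ms (2)
4. 1371.429ms @ 4 + 685.714ms (2)
5. 2057.143ms @ 6 + 685.714ms (2)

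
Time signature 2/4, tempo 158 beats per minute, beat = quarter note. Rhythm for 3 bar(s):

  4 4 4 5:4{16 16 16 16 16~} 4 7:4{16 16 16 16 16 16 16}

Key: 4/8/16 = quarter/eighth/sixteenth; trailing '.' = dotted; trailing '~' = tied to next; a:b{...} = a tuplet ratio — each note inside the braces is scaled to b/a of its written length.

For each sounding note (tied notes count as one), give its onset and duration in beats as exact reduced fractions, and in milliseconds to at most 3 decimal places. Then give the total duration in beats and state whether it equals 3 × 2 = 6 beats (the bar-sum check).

1) 0.0ms=0b +379.747ms=1b
2) 379.747ms=1b +379.747ms=1b
3) 759.494ms=2b +379.747ms=1b
4) 1139.241ms=3b +75.949ms=1/5b
5) 1215.19ms=16/5b +75.949ms=1/5b
6) 1291.139ms=17/5b +75.949ms=1/5b
7) 1367.089ms=18/5b +75.949ms=1/5b
8) 1443.038ms=19/5b +455.696ms=6/5b
9) 1898.734ms=5b +54.25ms=1/7b
10) 1952.984ms=36/7b +54.25ms=1/7b
11) 2007.233ms=37/7b +54.25ms=1/7b
12) 2061.483ms=38/7b +54.25ms=1/7b
13) 2115.732ms=39/7b +54.25ms=1/7b
14) 2169.982ms=40/7b +54.25ms=1/7b
15) 2224.231ms=41/7b +54.25ms=1/7b
Σ=6b of 6 (158bpm 2/4) — PASS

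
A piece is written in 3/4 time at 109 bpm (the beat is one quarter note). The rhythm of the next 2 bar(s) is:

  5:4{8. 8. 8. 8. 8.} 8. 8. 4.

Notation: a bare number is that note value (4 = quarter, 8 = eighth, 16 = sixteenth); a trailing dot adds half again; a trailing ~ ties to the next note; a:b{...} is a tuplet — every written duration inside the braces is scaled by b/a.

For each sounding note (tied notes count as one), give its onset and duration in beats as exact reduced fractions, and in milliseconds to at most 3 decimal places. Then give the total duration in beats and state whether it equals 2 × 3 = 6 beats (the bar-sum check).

1) 0.0ms=0b +330.275ms=3/5b
2) 330.275ms=3/5b +330.275ms=3/5b
3) 660.55ms=6/5b +330.275ms=3/5b
4) 990.826ms=9/5b +330.275ms=3/5b
5) 1321.101ms=12/5b +330.275ms=3/5b
6) 1651.376ms=3b +412.844ms=3/4b
7) 2064.22ms=15/4b +412.844ms=3/4b
8) 2477.064ms=9/2b +825.688ms=3/2b
Σ=6b of 6 (109bpm 3/4) — PASS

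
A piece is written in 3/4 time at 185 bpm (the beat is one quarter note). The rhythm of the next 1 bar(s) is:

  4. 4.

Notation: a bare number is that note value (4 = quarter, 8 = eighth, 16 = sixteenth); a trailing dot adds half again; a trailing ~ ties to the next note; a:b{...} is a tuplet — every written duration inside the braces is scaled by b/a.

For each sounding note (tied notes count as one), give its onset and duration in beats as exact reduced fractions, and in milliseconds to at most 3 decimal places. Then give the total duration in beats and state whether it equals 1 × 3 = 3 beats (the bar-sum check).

1) 0.0ms=0b +486.486ms=3/2b
2) 486.486ms=3/2b +486.486ms=3/2b
Σ=3b of 3 (185bpm 3/4) — PASS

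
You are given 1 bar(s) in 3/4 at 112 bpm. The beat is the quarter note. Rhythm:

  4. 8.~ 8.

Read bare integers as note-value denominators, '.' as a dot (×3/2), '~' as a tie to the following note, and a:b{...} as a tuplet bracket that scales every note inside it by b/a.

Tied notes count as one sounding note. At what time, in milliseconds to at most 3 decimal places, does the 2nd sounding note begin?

1. 0.0ms @ 0 + 803.571ms (3/2)
2. 803.571ms @ 3/2 + 803.571ms (3/2)

note 2 onset = 3/2b = 803.571ms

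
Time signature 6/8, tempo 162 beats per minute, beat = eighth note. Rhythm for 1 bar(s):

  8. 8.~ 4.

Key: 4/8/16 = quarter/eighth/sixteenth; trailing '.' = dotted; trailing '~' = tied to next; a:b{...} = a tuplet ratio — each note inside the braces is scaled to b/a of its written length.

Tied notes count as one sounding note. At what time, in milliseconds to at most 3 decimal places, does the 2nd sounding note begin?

1. 0.0ms @ 0 + 555.556ms (3/2)
2. 555.556ms @ 3/2 + 1666.667ms (9/2)

note 2 onset = 3/2b = 555.556ms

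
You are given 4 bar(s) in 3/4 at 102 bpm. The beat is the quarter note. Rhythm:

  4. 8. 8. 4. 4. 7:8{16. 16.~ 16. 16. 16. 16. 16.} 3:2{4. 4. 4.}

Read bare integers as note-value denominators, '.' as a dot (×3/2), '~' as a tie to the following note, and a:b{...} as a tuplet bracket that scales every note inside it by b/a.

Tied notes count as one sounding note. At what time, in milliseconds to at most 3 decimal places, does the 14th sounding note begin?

1. 0.0ms @ 0 + 882.353ms (3/2)
2. 882.353ms @ 3/2 + 441.176ms (3/4)
3. 1323.529ms @ 9/4 + 441.176ms (3/4)
4. 1764.706ms @ 3 + 882.353ms (3/2)
5. 2647.059ms @ 9/2 + 882.353ms (3/2)
6. 3529.412ms @ 6 + 252.101ms (3/7)
7. 3781.513ms @ 45/7 + 504.202ms (6/7)
8. 4285.714ms @ 51/7 + 252.101ms (3/7)
9. 4537.815ms @ 54/7 + 252.101ms (3/7)
10. 4789.916ms @ 57/7 + 252.101ms (3/7)
11. 5042.017ms @ 60/7 + 252.101ms (3/7)
12. 5294.118ms @ 9 + 588.235ms (1)
13. 5882.353ms @ 10 + 588.235ms (1)
14. 6470.588ms @ 11 + 588.235ms (1)

note 14 onset = 11b = 6470.588ms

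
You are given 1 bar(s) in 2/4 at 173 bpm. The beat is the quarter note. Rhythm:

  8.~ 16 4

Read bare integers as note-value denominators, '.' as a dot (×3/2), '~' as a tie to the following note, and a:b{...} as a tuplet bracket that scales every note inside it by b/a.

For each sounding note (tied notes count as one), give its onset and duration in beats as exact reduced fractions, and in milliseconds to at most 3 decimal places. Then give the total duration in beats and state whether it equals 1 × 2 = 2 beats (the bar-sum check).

1) 0.0ms=0b +346.821ms=1b
2) 346.821ms=1b +346.821ms=1b
Σ=2b of 2 (173bpm 2/4) — PASS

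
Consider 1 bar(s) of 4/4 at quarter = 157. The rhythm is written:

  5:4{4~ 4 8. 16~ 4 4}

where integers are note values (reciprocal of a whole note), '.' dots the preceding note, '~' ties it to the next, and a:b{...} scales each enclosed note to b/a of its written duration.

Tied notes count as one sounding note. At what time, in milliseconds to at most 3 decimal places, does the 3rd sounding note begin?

note 3 onset = 11/5b = 840.764ms

1. 0.0ms @ 0 + 611.465ms (8/5)
2. 611.465ms @ 8/5 + 229.299ms (3/5)
3. 840.764ms @ 11/5 + 382.166ms (1)
4. 1222.93ms @ 16/5 + 305.732ms (4/5)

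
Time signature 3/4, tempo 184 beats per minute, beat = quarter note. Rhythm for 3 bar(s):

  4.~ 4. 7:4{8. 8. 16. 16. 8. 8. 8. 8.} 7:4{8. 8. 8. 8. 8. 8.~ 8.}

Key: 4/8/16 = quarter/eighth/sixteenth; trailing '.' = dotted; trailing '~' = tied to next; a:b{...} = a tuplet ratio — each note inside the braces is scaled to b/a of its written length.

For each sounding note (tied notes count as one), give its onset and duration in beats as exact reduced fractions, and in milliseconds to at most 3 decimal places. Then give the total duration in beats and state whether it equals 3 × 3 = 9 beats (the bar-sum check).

1) 0.0ms=0b +978.261ms=3b
2) 978.261ms=3b +139.752ms=3/7b
3) 1118.012ms=24/7b +139.752ms=3/7b
4) 1257.764ms=27/7b +69.876ms=3/14b
5) 1327.64ms=57/14b +69.876ms=3/14b
6) 1397.516ms=30/7b +139.752ms=3/7b
7) 1537.267ms=33/7b +139.752ms=3/7b
8) 1677.019ms=36/7b +139.752ms=3/7b
9) 1816.77ms=39/7b +139.752ms=3/7b
10) 1956.522ms=6b +139.752ms=3/7b
11) 2096.273ms=45/7b +139.752ms=3/7b
12) 2236.025ms=48/7b +139.752ms=3/7b
13) 2375.776ms=51/7b +139.752ms=3/7b
14) 2515.528ms=54/7b +139.752ms=3/7b
15) 2655.28ms=57/7b +279.503ms=6/7b
Σ=9b of 9 (184bpm 3/4) — PASS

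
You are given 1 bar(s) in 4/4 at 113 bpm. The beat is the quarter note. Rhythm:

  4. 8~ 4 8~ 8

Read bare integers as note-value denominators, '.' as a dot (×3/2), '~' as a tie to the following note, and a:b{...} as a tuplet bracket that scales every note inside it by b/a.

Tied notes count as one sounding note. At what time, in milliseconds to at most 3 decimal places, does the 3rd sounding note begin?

1. 0.0ms @ 0 + 796.46ms (3/2)
2. 796.46ms @ 3/2 + 796.46ms (3/2)
3. 1592.92ms @ 3 + 530.973ms (1)

note 3 onset = 3b = 1592.92ms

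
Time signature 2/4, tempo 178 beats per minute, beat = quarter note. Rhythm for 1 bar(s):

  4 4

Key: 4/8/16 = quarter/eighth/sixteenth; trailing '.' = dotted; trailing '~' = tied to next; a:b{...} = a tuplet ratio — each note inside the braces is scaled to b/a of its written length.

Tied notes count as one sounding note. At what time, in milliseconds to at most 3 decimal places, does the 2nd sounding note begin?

note 2 onset = 1b = 337.079ms

1. 0.0ms @ 0 + 337.079ms (1)
2. 337.079ms @ 1 + 337.079ms (1)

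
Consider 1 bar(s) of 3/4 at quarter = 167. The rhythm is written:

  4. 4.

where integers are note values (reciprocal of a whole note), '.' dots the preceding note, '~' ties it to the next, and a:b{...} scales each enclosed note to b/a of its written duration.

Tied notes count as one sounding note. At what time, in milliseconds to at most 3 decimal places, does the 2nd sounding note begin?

note 2 onset = 3/2b = 538.922ms

1. 0.0ms @ 0 + 538.922ms (3/2)
2. 538.922ms @ 3/2 + 538.922ms (3/2)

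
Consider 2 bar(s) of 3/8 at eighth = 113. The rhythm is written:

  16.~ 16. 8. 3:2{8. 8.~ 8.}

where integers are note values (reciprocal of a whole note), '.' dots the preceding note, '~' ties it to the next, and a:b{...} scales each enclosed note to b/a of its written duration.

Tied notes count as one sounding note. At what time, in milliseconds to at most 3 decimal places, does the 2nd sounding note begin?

1. 0.0ms @ 0 + 796.46ms (3/2)
2. 796.46ms @ 3/2 + 796.46ms (3/2)
3. 1592.92ms @ 3 + 530.973ms (1)
4. 2123.894ms @ 4 + 1061.947ms (2)

note 2 onset = 3/2b = 796.46ms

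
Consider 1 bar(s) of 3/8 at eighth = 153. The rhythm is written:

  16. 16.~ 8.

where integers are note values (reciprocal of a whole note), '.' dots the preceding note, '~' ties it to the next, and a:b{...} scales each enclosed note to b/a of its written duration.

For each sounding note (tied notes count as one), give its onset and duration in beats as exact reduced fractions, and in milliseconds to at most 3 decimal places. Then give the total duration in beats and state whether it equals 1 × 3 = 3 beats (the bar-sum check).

1) 0.0ms=0b +294.118ms=3/4b
2) 294.118ms=3/4b +882.353ms=9/4b
Σ=3b of 3 (153bpm 3/8) — PASS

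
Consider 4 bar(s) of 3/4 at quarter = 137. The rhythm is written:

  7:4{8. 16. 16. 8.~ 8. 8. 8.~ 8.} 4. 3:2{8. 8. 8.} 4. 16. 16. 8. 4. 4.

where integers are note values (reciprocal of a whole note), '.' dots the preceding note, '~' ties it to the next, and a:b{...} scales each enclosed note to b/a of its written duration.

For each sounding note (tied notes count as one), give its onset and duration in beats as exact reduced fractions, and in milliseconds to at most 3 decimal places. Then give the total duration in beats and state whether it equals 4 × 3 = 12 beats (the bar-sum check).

1) 0.0ms=0b +187.696ms=3/7b
2) 187.696ms=3/7b +93.848ms=3/14b
3) 281.543ms=9/14b +93.848ms=3/14b
4) 375.391ms=6/7b +375.391ms=6/7b
5) 750.782ms=12/7b +187.696ms=3/7b
6) 938.478ms=15/7b +375.391ms=6/7b
7) 1313.869ms=3b +656.934ms=3/2b
8) 1970.803ms=9/2b +218.978ms=1/2b
9) 2189.781ms=5b +218.978ms=1/2b
10) 2408.759ms=11/2b +218.978ms=1/2b
11) 2627.737ms=6b +656.934ms=3/2b
12) 3284.672ms=15/2b +164.234ms=3/8b
13) 3448.905ms=63/8b +164.234ms=3/8b
14) 3613.139ms=33/4b +328.467ms=3/4b
15) 3941.606ms=9b +656.934ms=3/2b
16) 4598.54ms=21/2b +656.934ms=3/2b
Σ=12b of 12 (137bpm 3/4) — PASS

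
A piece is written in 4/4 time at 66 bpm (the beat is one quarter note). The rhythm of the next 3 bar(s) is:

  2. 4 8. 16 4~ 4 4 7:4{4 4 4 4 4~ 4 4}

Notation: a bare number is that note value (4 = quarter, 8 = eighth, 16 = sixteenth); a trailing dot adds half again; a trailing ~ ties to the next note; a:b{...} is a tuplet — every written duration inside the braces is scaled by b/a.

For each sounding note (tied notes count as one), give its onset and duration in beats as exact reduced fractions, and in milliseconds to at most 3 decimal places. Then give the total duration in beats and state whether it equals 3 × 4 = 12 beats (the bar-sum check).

1) 0.0ms=0b +2727.273ms=3b
2) 2727.273ms=3b +909.091ms=1b
3) 3636.364ms=4b +681.818ms=3/4b
4) 4318.182ms=19/4b +227.273ms=1/4b
5) 4545.455ms=5b +1818.182ms=2b
6) 6363.636ms=7b +909.091ms=1b
7) 7272.727ms=8b +519.481ms=4/7b
8) 7792.208ms=60/7b +519.481ms=4/7b
9) 8311.688ms=64/7b +519.481ms=4/7b
10) 8831.169ms=68/7b +519.481ms=4/7b
11) 9350.649ms=72/7b +1038.961ms=8/7b
12) 10389.61ms=80/7b +519.481ms=4/7b
Σ=12b of 12 (66bpm 4/4) — PASS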